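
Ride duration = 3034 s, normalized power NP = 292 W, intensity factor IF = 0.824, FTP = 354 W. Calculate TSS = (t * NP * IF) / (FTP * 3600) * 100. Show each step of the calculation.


Numerator = 3034 * 292 * 0.824 = 730004.672
Denominator = 354 * 3600 = 1274400
TSS = 730004.672 / 1274400 * 100
= 57.28

57.28 TSS


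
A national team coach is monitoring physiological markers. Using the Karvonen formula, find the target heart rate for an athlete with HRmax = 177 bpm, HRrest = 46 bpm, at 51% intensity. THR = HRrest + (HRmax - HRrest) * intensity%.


HRR = 177 - 46 = 131
THR = 46 + 131 * 0.51
= 46 + 66.81
= 112.81 bpm

112.81 bpm


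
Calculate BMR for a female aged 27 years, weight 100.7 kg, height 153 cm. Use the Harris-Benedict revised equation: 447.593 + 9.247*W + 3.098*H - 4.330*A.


Substituting values:
W term = 9.247 * 100.7 = 931.1729
H term = 3.098 * 153 = 473.994
A term = 4.330 * 27 = 116.91
BMR = 1735.85 kcal/day

1735.85 kcal/day


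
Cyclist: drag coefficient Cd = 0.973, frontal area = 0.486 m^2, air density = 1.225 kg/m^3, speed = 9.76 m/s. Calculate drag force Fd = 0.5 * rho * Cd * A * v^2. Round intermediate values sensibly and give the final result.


v^2 = 9.76^2 = 95.2576
Fd = 0.5 * 1.225 * 0.973 * 0.486 * 95.2576
= 27.59 N

27.59 N


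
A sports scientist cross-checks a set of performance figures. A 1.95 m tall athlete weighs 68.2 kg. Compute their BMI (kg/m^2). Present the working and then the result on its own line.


height^2 = 3.8025 m^2
BMI = 68.2 / 3.8025 = 17.94 kg/m^2

17.94 kg/m^2


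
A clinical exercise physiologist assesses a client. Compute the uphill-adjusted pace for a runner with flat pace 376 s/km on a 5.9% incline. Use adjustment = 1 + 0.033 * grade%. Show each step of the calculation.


Adjustment factor = 1 + 0.033 * 5.9 = 1.1947
Grade-adjusted pace = 376 * 1.1947 = 449.21 s/km

449.21 s/km


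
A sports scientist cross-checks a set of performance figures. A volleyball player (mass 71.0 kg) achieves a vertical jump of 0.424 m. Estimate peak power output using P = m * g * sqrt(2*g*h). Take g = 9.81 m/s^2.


2 * g * h = 2 * 9.81 * 0.424 = 8.31888
sqrt(8.31888) = 2.884247 m/s
P = 71.0 * 9.81 * 2.884247 = 2008.91 W

2008.91 W


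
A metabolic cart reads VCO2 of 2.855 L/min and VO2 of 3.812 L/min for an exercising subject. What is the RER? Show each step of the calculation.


RER = VCO2 / VO2 = 2.855 / 3.812 = 0.749

0.749


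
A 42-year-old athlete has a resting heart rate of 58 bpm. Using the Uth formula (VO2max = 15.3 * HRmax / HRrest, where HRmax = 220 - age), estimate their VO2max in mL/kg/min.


HRmax = 220 - 42 = 178 bpm
Ratio = HRmax / HRrest = 178 / 58 = 3.069
VO2max = 15.3 * 3.069 = 46.96 mL/kg/min

46.96 mL/kg/min


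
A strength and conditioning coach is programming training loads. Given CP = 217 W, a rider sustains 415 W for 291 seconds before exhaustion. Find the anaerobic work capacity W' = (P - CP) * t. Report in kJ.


Excess power = 415 - 217 = 198 W
Work above CP = 198 * 291 = 57618 J
W' = 57.618 kJ

57.618 kJ


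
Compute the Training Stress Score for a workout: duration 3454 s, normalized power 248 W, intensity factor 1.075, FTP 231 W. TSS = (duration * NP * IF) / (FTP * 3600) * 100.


Product = 3454 * 248 * 1.075 = 920836.4
Base = 231 * 3600 = 831600
TSS = 920836.4 / 831600 * 100 = 110.73

110.73 TSS


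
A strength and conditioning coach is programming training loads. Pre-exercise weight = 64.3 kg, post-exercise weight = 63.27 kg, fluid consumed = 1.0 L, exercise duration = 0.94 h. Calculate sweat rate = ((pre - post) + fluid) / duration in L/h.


Weight loss = 64.3 - 63.27 = 1.03 kg (approx L)
Total sweat = 1.03 + 1.0 = 2.03 L
Sweat rate = 2.03 / 0.94 = 2.16 L/h

2.16 L/h


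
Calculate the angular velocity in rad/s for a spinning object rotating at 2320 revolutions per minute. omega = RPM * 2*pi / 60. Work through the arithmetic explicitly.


omega = RPM * 2*pi / 60
= 2320 * 6.28318531 / 60
= 242.95 rad/s

242.95 rad/s


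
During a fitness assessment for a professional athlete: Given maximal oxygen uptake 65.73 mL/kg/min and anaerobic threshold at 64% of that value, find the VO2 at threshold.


Percentage as decimal = 0.64
VO2 at AT = 65.73 * 0.64 = 42.07 mL/kg/min

42.07 mL/kg/min


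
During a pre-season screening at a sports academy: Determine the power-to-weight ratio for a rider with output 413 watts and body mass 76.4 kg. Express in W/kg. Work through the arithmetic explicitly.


P/W = 413 / 76.4 = 5.406 W/kg

5.406 W/kg


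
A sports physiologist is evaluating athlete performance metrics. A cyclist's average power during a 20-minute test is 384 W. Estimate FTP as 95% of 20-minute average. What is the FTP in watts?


FTP = 20-min power * 0.95
= 384 * 0.95
= 364.8 W

364.8 W


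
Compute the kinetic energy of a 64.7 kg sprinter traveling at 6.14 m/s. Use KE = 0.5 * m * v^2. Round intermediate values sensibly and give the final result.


Velocity squared = 37.6996
KE = 0.5 * 64.7 * 37.6996 = 1219.58 J

1219.58 J


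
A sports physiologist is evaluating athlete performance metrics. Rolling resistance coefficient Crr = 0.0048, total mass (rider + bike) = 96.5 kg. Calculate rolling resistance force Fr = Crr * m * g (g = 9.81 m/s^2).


Fr = Crr * m * g
= 0.0048 * 96.5 * 9.81
= 4.544 N

4.544 N


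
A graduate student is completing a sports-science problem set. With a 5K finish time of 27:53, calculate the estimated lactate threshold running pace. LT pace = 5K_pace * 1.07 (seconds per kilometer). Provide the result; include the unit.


Race duration = 1673 s for 5 km
Average pace = 1673 / 5 = 334.6 s/km
LT pace = 334.6 * 1.07
= 358.02 s/km

358.02 s/km


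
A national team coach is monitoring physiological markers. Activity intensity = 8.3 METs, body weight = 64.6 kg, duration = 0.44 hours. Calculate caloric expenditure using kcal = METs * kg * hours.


kcal = 8.3 * 64.6 * 0.44
= 536.18 * 0.44
= 235.92 kcal

235.92 kcal


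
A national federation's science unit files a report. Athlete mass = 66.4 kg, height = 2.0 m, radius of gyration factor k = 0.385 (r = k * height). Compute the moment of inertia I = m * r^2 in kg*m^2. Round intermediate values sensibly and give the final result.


r = k * height = 0.385 * 2.0 = 0.77 m
r^2 = 0.77^2 = 0.5929
I = 66.4 * 0.5929 = 39.369 kg*m^2

39.369 kg*m^2


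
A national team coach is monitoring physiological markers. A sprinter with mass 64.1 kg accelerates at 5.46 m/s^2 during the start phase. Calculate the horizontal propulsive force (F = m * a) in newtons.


F = m * a
= 64.1 * 5.46
= 349.99 N

349.99 N


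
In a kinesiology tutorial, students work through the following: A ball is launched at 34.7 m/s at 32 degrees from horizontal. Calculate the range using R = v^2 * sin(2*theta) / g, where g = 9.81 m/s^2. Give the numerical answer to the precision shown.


sin(2 * 32) = sin(64) = 0.898794
v^2 = 34.7^2 = 1204.09
R = 1204.09 * 0.898794 / 9.81
= 110.319 m

110.319 m


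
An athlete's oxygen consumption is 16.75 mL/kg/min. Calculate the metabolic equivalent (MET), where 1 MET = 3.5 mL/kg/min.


MET = VO2 / 3.5
= 16.75 / 3.5
= 4.79 METs

4.79 METs


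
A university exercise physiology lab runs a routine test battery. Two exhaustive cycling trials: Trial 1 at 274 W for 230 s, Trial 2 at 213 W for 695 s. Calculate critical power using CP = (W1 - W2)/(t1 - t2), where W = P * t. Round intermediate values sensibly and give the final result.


W1 = 274 * 230 = 63020 J
W2 = 213 * 695 = 148035 J
CP = (63020 - 148035) / (230 - 695)
= -85015 / -465
= 182.83 W

182.83 W


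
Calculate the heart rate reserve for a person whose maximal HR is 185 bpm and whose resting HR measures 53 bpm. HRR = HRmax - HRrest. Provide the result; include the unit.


HRmax = 185 bpm
HRrest = 53 bpm
HRR = 185 - 53 = 132 bpm

132 bpm


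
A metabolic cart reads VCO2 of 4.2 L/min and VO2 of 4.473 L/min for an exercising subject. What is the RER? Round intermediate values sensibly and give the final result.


RER = VCO2 / VO2 = 4.2 / 4.473 = 0.939

0.939


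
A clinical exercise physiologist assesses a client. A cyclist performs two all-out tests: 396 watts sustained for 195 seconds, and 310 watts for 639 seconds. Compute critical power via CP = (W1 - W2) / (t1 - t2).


W1 = P1 * t1 = 396 * 195 = 77220 J
W2 = P2 * t2 = 310 * 639 = 198090 J
CP = (77220 - 198090) / (195 - 639)
= 272.23 W

272.23 W


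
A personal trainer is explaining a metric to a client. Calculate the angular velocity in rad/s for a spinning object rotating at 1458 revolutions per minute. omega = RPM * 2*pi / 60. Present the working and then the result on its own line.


omega = RPM * 2*pi / 60
= 1458 * 6.28318531 / 60
= 152.681 rad/s

152.681 rad/s


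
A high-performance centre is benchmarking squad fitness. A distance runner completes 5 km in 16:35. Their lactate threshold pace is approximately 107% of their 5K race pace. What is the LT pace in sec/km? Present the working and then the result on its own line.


Convert to seconds: 16 min 35 s = 995 s
Pace per km = 995 / 5 = 199.0 s/km
LT pace = 199.0 * 1.07 = 212.93 s/km

212.93 s/km


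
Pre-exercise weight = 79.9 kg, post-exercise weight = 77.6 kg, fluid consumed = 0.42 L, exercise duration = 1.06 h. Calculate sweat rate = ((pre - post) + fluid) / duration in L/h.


Weight loss = 79.9 - 77.6 = 2.3 kg (approx L)
Total sweat = 2.3 + 0.42 = 2.72 L
Sweat rate = 2.72 / 1.06 = 2.566 L/h

2.566 L/h


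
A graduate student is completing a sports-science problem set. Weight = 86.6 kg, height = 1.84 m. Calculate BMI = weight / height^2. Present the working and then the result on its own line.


height^2 = 1.84^2 = 3.3856
BMI = 86.6 / 3.3856 = 25.58 kg/m^2

25.58 kg/m^2


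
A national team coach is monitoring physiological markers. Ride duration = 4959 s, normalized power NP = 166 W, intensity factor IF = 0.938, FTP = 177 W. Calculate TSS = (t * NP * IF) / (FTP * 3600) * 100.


Numerator = 4959 * 166 * 0.938 = 772155.972
Denominator = 177 * 3600 = 637200
TSS = 772155.972 / 637200 * 100
= 121.18

121.18 TSS


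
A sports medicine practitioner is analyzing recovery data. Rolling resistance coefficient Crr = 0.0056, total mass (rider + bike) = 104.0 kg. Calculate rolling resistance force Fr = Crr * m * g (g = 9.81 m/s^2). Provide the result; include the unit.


Fr = Crr * m * g
= 0.0056 * 104.0 * 9.81
= 5.713 N

5.713 N


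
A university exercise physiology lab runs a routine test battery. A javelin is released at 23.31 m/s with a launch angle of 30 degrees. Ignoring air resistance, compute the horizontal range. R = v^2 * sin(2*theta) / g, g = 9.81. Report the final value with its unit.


Launch speed squared = 543.3561
sin(2 * 30 deg) = 0.866025
Range = 543.3561 * 0.866025 / 9.81
= 47.967 m

47.967 m


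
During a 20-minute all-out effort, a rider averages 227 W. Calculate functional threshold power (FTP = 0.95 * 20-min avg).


FTP = 0.95 * 227
= 215.65 W

215.65 W


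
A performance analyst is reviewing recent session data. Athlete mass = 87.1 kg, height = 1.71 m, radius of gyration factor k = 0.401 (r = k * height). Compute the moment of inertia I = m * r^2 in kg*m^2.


r = k * height = 0.401 * 1.71 = 0.68571 m
r^2 = 0.68571^2 = 0.470198
I = 87.1 * 0.470198 = 40.954 kg*m^2

40.954 kg*m^2


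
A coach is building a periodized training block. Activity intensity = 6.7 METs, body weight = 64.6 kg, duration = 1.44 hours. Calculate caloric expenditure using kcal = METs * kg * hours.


kcal = 6.7 * 64.6 * 1.44
= 432.82 * 1.44
= 623.26 kcal

623.26 kcal


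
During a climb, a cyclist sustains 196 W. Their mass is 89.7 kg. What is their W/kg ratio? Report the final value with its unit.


Power-to-weight = 196 W / 89.7 kg
= 2.185 W/kg

2.185 W/kg


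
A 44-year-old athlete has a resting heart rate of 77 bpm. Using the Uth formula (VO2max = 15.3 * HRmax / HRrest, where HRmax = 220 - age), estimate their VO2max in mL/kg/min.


HRmax = 220 - 44 = 176 bpm
Ratio = HRmax / HRrest = 176 / 77 = 2.2857
VO2max = 15.3 * 2.2857 = 34.97 mL/kg/min

34.97 mL/kg/min


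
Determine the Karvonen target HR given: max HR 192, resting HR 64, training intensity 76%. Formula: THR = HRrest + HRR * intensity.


HRR = HRmax - HRrest = 192 - 64 = 128
THR = 64 + 128 * 0.76
= 161.28 bpm

161.28 bpm


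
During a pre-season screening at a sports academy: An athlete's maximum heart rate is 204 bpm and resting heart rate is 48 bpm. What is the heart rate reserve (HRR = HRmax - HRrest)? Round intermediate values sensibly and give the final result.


HRR = HRmax - HRrest
= 204 - 48
= 156 bpm

156 bpm


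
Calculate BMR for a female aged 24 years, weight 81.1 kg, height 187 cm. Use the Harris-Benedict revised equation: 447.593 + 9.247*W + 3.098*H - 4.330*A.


Substituting values:
W term = 9.247 * 81.1 = 749.9317
H term = 3.098 * 187 = 579.326
A term = 4.330 * 24 = 103.92
BMR = 1672.93 kcal/day

1672.93 kcal/day


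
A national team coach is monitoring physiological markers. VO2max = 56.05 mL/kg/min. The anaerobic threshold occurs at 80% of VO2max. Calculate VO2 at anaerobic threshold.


AT fraction = 80 / 100 = 0.8
AT VO2 = 56.05 * 0.8
= 44.84 mL/kg/min

44.84 mL/kg/min


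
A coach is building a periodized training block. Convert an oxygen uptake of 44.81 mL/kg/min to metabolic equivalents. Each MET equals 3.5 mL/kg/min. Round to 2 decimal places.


One MET = 3.5 mL/kg/min
Number of METs = 44.81 / 3.5
= 12.8 METs

12.8 METs


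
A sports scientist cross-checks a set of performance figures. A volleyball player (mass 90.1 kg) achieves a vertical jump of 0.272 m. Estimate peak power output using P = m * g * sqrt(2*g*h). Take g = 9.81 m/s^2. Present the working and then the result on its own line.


2 * g * h = 2 * 9.81 * 0.272 = 5.33664
sqrt(5.33664) = 2.310117 m/s
P = 90.1 * 9.81 * 2.310117 = 2041.87 W

2041.87 W


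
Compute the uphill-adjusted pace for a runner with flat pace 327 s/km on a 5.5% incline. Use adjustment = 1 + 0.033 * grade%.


Adjustment factor = 1 + 0.033 * 5.5 = 1.1815
Grade-adjusted pace = 327 * 1.1815 = 386.35 s/km

386.35 s/km


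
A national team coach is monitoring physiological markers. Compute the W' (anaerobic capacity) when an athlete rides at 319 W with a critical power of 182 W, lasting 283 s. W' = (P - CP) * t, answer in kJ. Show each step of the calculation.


Above-CP power = 137 W
Duration = 283 s
W' = 137 * 283 = 38771 J
Convert: 38771 / 1000 = 38.771 kJ

38.771 kJ


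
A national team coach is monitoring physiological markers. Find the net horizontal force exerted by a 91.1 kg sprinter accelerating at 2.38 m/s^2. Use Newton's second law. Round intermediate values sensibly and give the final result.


Newton's second law: F = m * a
F = 91.1 * 2.38 = 216.82 N

216.82 N


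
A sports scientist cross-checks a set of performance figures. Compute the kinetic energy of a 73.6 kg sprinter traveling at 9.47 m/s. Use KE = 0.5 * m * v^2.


Velocity squared = 89.6809
KE = 0.5 * 73.6 * 89.6809 = 3300.26 J

3300.26 J


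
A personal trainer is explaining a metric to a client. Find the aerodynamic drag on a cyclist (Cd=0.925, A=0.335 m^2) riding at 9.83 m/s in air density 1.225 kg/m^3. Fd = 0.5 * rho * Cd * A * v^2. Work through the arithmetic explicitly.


Fd = 0.5 * 1.225 * 0.925 * 0.335 * 9.83^2
= 0.5 * 1.225 * 0.925 * 0.335 * 96.6289
= 18.34 N

18.34 N


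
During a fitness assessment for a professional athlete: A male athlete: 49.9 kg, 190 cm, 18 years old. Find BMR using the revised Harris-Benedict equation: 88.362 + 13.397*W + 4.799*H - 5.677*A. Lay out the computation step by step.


Intercept = 88.362
Weight contribution = 13.397 * 49.9 = 668.5103
Height contribution = 4.799 * 190 = 911.81
Age contribution = 5.677 * 18 = 102.186
BMR = 88.362 + 668.5103 + 911.81 - 102.186
= 1566.5 kcal/day

1566.5 kcal/day


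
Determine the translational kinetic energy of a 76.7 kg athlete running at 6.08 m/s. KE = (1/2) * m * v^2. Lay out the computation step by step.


KE = 0.5 * m * v^2
= 0.5 * 76.7 * 6.08^2
= 0.5 * 76.7 * 36.9664
= 1417.66 J

1417.66 J


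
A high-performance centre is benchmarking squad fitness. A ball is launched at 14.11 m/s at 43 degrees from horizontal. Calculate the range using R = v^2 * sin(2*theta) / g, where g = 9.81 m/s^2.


sin(2 * 43) = sin(86) = 0.997564
v^2 = 14.11^2 = 199.0921
R = 199.0921 * 0.997564 / 9.81
= 20.245 m

20.245 m


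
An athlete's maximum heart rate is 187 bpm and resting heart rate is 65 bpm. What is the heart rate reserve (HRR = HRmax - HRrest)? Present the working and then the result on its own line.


HRR = HRmax - HRrest
= 187 - 65
= 122 bpm

122 bpm


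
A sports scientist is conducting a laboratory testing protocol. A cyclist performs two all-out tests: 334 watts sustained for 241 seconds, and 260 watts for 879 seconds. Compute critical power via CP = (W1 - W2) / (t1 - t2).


W1 = P1 * t1 = 334 * 241 = 80494 J
W2 = P2 * t2 = 260 * 879 = 228540 J
CP = (80494 - 228540) / (241 - 879)
= 232.05 W

232.05 W


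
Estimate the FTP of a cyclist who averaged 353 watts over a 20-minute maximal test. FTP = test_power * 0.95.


FTP = 353 * 0.95 = 335.35 W

335.35 W


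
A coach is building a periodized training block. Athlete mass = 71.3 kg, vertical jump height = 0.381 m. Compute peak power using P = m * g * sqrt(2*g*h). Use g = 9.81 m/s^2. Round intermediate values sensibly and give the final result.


sqrt(2 * 9.81 * 0.381) = sqrt(7.47522) = 2.734085 m/s
P = 71.3 * 9.81 * 2.734085
= 1912.36 W

1912.36 W


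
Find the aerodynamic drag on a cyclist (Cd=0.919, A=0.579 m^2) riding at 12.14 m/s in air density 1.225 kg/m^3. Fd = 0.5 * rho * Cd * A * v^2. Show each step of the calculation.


Fd = 0.5 * 1.225 * 0.919 * 0.579 * 12.14^2
= 0.5 * 1.225 * 0.919 * 0.579 * 147.3796
= 48.033 N

48.033 N


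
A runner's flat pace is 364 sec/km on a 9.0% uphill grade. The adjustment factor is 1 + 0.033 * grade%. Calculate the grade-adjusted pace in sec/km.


Factor = 1 + 0.033 * 9.0 = 1.297
Adjusted pace = 364 * 1.297
= 472.11 sec/km

472.11 s/km


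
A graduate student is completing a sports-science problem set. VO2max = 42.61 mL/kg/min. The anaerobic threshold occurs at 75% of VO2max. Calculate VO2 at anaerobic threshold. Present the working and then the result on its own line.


AT fraction = 75 / 100 = 0.75
AT VO2 = 42.61 * 0.75
= 31.96 mL/kg/min

31.96 mL/kg/min


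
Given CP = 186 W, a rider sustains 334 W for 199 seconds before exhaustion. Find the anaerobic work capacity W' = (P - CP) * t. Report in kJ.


Excess power = 334 - 186 = 148 W
Work above CP = 148 * 199 = 29452 J
W' = 29.452 kJ

29.452 kJ


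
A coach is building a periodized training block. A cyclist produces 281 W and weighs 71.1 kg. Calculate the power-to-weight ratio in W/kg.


P/W = power / mass
= 281 / 71.1
= 3.952 W/kg

3.952 W/kg


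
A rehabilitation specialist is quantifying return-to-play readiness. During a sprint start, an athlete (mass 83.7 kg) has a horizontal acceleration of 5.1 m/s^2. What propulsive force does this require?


Propulsive force = mass * acceleration
= 83.7 kg * 5.1 m/s^2
= 426.87 N

426.87 N


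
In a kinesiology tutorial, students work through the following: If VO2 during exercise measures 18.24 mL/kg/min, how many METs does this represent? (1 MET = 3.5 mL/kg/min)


METs = VO2 / 3.5 = 18.24 / 3.5 = 5.21

5.21 METs


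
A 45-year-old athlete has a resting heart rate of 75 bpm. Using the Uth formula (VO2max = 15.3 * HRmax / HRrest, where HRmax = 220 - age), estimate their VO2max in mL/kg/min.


HRmax = 220 - 45 = 175 bpm
Ratio = HRmax / HRrest = 175 / 75 = 2.3333
VO2max = 15.3 * 2.3333 = 35.7 mL/kg/min

35.7 mL/kg/min


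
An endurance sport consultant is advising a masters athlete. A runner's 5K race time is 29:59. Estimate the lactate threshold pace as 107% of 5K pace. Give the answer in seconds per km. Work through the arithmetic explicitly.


Total race time = 29*60 + 59 = 1799 seconds
5K pace = 1799 / 5 = 359.8 sec/km
LT pace = 359.8 * 1.07 = 384.99 sec/km

384.99 s/km


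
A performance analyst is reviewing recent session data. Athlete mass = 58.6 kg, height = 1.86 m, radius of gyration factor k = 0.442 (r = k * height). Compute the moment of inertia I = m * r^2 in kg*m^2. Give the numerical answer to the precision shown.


r = k * height = 0.442 * 1.86 = 0.82212 m
r^2 = 0.82212^2 = 0.675881
I = 58.6 * 0.675881 = 39.607 kg*m^2

39.607 kg*m^2


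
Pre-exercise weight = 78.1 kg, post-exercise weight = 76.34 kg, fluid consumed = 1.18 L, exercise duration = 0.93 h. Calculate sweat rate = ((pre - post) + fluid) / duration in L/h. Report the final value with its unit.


Weight loss = 78.1 - 76.34 = 1.76 kg (approx L)
Total sweat = 1.76 + 1.18 = 2.94 L
Sweat rate = 2.94 / 0.93 = 3.161 L/h

3.161 L/h


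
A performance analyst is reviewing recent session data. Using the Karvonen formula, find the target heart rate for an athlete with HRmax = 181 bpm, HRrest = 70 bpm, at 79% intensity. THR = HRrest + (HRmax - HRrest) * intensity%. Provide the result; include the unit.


HRR = 181 - 70 = 111
THR = 70 + 111 * 0.79
= 70 + 87.69
= 157.69 bpm

157.69 bpm


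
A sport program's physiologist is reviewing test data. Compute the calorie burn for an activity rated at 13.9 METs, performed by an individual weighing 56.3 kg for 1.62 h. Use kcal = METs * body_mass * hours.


Product of METs and mass = 13.9 * 56.3 = 782.57
Total kcal = 782.57 * 1.62 = 1267.76 kcal

1267.76 kcal


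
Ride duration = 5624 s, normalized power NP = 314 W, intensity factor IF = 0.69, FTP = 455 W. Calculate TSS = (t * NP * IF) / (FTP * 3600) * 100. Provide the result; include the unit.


Numerator = 5624 * 314 * 0.69 = 1218495.84
Denominator = 455 * 3600 = 1638000
TSS = 1218495.84 / 1638000 * 100
= 74.39

74.39 TSS


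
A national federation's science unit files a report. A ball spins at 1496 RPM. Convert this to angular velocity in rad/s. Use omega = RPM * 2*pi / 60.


omega = 1496 * 2 * pi / 60
= 1496 * 6.28318531 / 60
= 9399.645 / 60
= 156.661 rad/s

156.661 rad/s


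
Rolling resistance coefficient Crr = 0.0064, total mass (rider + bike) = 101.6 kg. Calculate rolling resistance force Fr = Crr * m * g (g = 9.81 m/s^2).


Fr = Crr * m * g
= 0.0064 * 101.6 * 9.81
= 6.379 N

6.379 N


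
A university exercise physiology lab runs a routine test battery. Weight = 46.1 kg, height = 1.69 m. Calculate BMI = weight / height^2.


height^2 = 1.69^2 = 2.8561
BMI = 46.1 / 2.8561 = 16.14 kg/m^2

16.14 kg/m^2


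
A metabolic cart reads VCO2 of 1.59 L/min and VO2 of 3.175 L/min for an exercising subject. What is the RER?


RER = VCO2 / VO2 = 1.59 / 3.175 = 0.5008

0.5008


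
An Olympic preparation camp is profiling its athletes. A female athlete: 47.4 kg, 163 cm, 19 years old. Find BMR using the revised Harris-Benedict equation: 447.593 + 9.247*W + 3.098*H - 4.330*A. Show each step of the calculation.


Intercept = 447.593
Weight contribution = 9.247 * 47.4 = 438.3078
Height contribution = 3.098 * 163 = 504.974
Age contribution = 4.33 * 19 = 82.27
BMR = 447.593 + 438.3078 + 504.974 - 82.27
= 1308.6 kcal/day

1308.6 kcal/day


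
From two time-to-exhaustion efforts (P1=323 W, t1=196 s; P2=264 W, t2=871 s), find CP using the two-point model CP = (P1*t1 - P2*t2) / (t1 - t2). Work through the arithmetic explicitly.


Work in trial 1 = 63308 J
Work in trial 2 = 229944 J
Delta work = -166636 J
Delta time = -675 s
CP = -166636 / -675 = 246.87 W

246.87 W


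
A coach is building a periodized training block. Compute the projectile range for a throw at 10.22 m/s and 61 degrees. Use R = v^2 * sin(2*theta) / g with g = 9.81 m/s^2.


Two times the angle = 122 degrees
sin(122) = 0.848048
R = 104.4484 * 0.848048 / 9.81 = 9.029 m

9.029 m


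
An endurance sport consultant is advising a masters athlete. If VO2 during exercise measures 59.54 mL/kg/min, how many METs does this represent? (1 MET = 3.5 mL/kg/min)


METs = VO2 / 3.5 = 59.54 / 3.5 = 17.01

17.01 METs


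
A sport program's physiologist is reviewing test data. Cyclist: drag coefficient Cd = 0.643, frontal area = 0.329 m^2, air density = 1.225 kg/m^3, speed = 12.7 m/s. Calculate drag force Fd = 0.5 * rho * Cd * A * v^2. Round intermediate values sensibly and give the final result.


v^2 = 12.7^2 = 161.29
Fd = 0.5 * 1.225 * 0.643 * 0.329 * 161.29
= 20.899 N

20.899 N


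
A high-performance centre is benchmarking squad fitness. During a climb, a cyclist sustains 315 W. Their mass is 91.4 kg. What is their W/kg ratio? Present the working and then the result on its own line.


Power-to-weight = 315 W / 91.4 kg
= 3.446 W/kg

3.446 W/kg


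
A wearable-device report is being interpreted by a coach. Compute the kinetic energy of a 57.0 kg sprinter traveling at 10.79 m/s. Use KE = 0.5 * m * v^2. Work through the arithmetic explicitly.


Velocity squared = 116.4241
KE = 0.5 * 57.0 * 116.4241 = 3318.09 J

3318.09 J


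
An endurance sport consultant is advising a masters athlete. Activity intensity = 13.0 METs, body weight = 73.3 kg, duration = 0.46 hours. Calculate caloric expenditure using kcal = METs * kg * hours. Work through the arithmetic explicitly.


kcal = 13.0 * 73.3 * 0.46
= 952.9 * 0.46
= 438.33 kcal

438.33 kcal


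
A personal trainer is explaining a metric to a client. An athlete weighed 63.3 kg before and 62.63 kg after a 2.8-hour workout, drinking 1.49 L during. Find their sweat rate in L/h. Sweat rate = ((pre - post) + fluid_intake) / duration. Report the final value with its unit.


Body mass change = 0.67 kg
Total sweat loss = 0.67 + 1.49 = 2.16 L
Rate = 2.16 / 2.8 = 0.771 L/h

0.771 L/h


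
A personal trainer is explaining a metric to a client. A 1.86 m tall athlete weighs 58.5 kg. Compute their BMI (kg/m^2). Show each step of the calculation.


height^2 = 3.4596 m^2
BMI = 58.5 / 3.4596 = 16.91 kg/m^2

16.91 kg/m^2


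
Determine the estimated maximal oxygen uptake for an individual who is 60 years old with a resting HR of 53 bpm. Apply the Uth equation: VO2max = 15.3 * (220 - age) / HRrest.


HRmax = 220 - 60 = 160
VO2max = 15.3 * (160 / 53)
= 15.3 * 3.0189
= 46.19 mL/kg/min

46.19 mL/kg/min


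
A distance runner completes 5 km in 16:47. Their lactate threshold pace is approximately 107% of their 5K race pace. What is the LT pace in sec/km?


Convert to seconds: 16 min 47 s = 1007 s
Pace per km = 1007 / 5 = 201.4 s/km
LT pace = 201.4 * 1.07 = 215.5 s/km

215.5 s/km


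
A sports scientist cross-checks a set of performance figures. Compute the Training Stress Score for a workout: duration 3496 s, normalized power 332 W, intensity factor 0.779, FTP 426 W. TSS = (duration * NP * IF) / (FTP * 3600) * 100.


Product = 3496 * 332 * 0.779 = 904163.488
Base = 426 * 3600 = 1533600
TSS = 904163.488 / 1533600 * 100 = 58.96

58.96 TSS


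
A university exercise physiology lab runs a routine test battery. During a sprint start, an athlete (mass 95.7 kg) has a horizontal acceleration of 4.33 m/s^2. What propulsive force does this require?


Propulsive force = mass * acceleration
= 95.7 kg * 4.33 m/s^2
= 414.38 N

414.38 N


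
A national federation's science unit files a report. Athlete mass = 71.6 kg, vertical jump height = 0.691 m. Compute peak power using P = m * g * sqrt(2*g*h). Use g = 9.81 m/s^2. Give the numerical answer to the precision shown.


sqrt(2 * 9.81 * 0.691) = sqrt(13.55742) = 3.68204 m/s
P = 71.6 * 9.81 * 3.68204
= 2586.25 W

2586.25 W


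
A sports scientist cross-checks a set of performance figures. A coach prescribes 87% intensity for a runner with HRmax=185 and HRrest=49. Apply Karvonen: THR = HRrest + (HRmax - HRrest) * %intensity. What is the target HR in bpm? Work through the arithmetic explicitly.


Heart rate reserve = 185 - 49 = 136
Intensity fraction = 87 / 100 = 0.87
THR = 49 + 136 * 0.87 = 167.32 bpm

167.32 bpm


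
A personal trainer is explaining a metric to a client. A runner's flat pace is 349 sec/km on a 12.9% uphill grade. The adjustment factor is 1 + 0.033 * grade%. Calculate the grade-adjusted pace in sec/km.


Factor = 1 + 0.033 * 12.9 = 1.4257
Adjusted pace = 349 * 1.4257
= 497.57 sec/km

497.57 s/km


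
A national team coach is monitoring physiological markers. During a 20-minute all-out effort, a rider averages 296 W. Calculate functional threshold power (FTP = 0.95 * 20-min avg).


FTP = 0.95 * 296
= 281.2 W

281.2 W


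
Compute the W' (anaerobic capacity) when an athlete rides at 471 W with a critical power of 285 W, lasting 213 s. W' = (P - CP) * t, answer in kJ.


Above-CP power = 186 W
Duration = 213 s
W' = 186 * 213 = 39618 J
Convert: 39618 / 1000 = 39.618 kJ

39.618 kJ


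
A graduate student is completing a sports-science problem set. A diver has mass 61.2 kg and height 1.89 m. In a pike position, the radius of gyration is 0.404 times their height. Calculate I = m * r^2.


r = 0.404 * 1.89 = 0.76356 m
I = m * r^2 = 61.2 * 0.583024 = 35.681 kg*m^2

35.681 kg*m^2


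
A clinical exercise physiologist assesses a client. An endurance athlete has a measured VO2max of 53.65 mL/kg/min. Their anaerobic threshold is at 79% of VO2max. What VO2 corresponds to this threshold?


Anaerobic threshold VO2 = VO2max * 79%
= 53.65 * 0.79
= 42.38 mL/kg/min

42.38 mL/kg/min


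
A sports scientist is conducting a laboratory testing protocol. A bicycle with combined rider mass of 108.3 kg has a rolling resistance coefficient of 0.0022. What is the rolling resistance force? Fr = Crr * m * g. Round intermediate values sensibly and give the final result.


Fr = 0.0022 * 108.3 * 9.81
= 0.23826 * 9.81
= 2.337 N

2.337 N


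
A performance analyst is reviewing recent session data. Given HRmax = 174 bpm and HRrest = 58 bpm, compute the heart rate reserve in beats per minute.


Heart rate reserve = maximum HR minus resting HR
HRR = 174 - 58 = 116 bpm

116 bpm


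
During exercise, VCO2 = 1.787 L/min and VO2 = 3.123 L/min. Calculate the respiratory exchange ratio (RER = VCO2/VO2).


RER = VCO2 / VO2
= 1.787 / 3.123
= 0.5722

0.5722


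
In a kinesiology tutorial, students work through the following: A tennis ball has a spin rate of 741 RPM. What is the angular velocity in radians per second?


Convert RPM to rad/s: multiply by 2*pi and divide by 60
omega = 741 * 2 * pi / 60
= 77.597 rad/s

77.597 rad/s


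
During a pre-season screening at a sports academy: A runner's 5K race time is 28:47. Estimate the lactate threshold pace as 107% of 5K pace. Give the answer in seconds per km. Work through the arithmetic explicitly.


Total race time = 28*60 + 47 = 1727 seconds
5K pace = 1727 / 5 = 345.4 sec/km
LT pace = 345.4 * 1.07 = 369.58 sec/km

369.58 s/km


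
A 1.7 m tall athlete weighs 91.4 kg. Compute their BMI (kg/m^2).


height^2 = 2.89 m^2
BMI = 91.4 / 2.89 = 31.63 kg/m^2

31.63 kg/m^2


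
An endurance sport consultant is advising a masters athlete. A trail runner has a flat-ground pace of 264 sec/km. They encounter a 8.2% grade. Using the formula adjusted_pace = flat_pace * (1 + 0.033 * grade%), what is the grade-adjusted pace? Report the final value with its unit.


Grade factor = 1 + 0.033 * 8.2 = 1.2706
Adjusted = 264 * 1.2706 = 335.44 sec/km

335.44 s/km


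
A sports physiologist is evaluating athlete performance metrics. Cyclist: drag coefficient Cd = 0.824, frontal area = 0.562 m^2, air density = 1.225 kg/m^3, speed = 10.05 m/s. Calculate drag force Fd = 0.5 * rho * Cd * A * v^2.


v^2 = 10.05^2 = 101.0025
Fd = 0.5 * 1.225 * 0.824 * 0.562 * 101.0025
= 28.648 N

28.648 N


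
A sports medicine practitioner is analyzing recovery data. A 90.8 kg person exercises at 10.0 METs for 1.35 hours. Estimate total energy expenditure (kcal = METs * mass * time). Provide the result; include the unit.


Energy = METs * mass(kg) * time(h)
= 10.0 * 90.8 * 1.35
= 1225.8 kcal

1225.8 kcal


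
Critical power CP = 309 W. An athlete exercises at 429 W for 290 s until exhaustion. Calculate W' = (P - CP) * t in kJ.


P - CP = 429 - 309 = 120 W
W' = 120 * 290 = 34800 J
= 34800 / 1000 = 34.8 kJ

34.8 kJ


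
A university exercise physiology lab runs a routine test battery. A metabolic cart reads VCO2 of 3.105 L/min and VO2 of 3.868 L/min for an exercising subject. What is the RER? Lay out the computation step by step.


RER = VCO2 / VO2 = 3.105 / 3.868 = 0.8027

0.8027


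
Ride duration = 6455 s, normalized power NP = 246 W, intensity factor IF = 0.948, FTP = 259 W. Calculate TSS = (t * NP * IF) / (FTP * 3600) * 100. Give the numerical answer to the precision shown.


Numerator = 6455 * 246 * 0.948 = 1505357.64
Denominator = 259 * 3600 = 932400
TSS = 1505357.64 / 932400 * 100
= 161.45

161.45 TSS


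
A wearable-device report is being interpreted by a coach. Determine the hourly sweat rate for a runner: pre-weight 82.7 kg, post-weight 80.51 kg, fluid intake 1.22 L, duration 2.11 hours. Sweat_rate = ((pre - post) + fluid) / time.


Mass lost = 82.7 - 80.51 = 2.19 kg
Add fluid consumed: 2.19 + 1.22 = 3.41 L total sweat
Sweat rate = 3.41 / 2.11 = 1.616 L/h

1.616 L/h


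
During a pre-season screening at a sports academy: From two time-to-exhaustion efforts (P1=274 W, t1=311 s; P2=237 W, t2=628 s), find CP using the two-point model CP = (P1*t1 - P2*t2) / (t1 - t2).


Work in trial 1 = 85214 J
Work in trial 2 = 148836 J
Delta work = -63622 J
Delta time = -317 s
CP = -63622 / -317 = 200.7 W

200.7 W


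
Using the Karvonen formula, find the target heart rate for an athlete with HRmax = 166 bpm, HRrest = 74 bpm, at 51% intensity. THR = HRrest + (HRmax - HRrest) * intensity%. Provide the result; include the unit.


HRR = 166 - 74 = 92
THR = 74 + 92 * 0.51
= 74 + 46.92
= 120.92 bpm

120.92 bpm


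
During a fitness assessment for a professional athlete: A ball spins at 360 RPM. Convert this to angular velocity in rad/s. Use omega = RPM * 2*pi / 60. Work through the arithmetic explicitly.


omega = 360 * 2 * pi / 60
= 360 * 6.28318531 / 60
= 2261.947 / 60
= 37.699 rad/s

37.699 rad/s


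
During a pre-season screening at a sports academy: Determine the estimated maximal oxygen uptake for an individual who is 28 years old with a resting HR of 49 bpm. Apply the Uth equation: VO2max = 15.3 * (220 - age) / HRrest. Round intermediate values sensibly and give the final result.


HRmax = 220 - 28 = 192
VO2max = 15.3 * (192 / 49)
= 15.3 * 3.9184
= 59.95 mL/kg/min

59.95 mL/kg/min


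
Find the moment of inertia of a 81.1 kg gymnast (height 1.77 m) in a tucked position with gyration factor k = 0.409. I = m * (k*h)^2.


Radius of gyration = 0.409 * 1.77 = 0.72393 m
I = 81.1 * 0.72393^2
= 81.1 * 0.524075
= 42.502 kg*m^2

42.502 kg*m^2


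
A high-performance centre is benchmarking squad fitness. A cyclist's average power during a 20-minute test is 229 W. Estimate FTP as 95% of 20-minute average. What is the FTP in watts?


FTP = 20-min power * 0.95
= 229 * 0.95
= 217.55 W

217.55 W


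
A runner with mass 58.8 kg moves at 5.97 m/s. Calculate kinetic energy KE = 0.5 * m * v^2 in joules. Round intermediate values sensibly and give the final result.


v^2 = 5.97^2 = 35.6409
KE = 0.5 * 58.8 * 35.6409
= 1047.84 J

1047.84 J


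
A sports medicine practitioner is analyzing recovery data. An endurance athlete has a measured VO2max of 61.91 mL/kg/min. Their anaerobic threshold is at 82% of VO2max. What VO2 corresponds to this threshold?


Anaerobic threshold VO2 = VO2max * 82%
= 61.91 * 0.82
= 50.77 mL/kg/min

50.77 mL/kg/min


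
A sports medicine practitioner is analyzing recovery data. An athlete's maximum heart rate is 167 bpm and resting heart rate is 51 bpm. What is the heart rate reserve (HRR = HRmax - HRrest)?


HRR = HRmax - HRrest
= 167 - 51
= 116 bpm

116 bpm


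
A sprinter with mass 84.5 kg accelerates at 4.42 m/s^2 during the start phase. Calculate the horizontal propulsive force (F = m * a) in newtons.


F = m * a
= 84.5 * 4.42
= 373.49 N

373.49 N


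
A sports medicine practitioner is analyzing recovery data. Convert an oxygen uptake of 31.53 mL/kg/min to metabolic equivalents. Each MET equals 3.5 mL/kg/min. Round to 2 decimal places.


One MET = 3.5 mL/kg/min
Number of METs = 31.53 / 3.5
= 9.01 METs

9.01 METs


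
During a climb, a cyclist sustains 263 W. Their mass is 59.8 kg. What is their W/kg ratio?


Power-to-weight = 263 W / 59.8 kg
= 4.398 W/kg

4.398 W/kg


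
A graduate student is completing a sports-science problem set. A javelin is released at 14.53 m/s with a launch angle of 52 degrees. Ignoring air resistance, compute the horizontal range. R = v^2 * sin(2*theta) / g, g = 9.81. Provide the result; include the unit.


Launch speed squared = 211.1209
sin(2 * 52 deg) = 0.970296
Range = 211.1209 * 0.970296 / 9.81
= 20.882 m

20.882 m


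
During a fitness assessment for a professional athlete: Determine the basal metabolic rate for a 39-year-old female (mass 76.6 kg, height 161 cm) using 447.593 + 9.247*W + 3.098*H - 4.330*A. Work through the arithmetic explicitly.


BMR = 447.593 + 9.247*76.6 + 3.098*161 - 4.330*39
= 1485.82 kcal/day

1485.82 kcal/day


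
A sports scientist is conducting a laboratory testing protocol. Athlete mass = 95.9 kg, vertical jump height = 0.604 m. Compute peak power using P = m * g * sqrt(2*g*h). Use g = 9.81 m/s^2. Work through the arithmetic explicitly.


sqrt(2 * 9.81 * 0.604) = sqrt(11.85048) = 3.442453 m/s
P = 95.9 * 9.81 * 3.442453
= 3238.59 W

3238.59 W


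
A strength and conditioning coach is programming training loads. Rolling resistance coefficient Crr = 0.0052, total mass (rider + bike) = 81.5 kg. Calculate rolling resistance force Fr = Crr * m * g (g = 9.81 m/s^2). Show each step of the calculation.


Fr = Crr * m * g
= 0.0052 * 81.5 * 9.81
= 4.157 N

4.157 N


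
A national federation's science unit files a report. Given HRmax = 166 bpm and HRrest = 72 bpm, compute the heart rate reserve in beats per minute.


Heart rate reserve = maximum HR minus resting HR
HRR = 166 - 72 = 94 bpm

94 bpm


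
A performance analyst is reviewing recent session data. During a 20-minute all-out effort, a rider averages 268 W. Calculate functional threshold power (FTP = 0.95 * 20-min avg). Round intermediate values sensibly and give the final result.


FTP = 0.95 * 268
= 254.6 W

254.6 W


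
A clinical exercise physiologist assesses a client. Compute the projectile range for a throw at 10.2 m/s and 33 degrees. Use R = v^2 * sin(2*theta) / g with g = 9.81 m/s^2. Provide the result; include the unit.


Two times the angle = 66 degrees
sin(66) = 0.913545
R = 104.04 * 0.913545 / 9.81 = 9.689 m

9.689 m


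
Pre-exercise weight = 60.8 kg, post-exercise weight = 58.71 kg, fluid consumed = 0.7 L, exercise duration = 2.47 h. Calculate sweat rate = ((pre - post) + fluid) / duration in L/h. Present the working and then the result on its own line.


Weight loss = 60.8 - 58.71 = 2.09 kg (approx L)
Total sweat = 2.09 + 0.7 = 2.79 L
Sweat rate = 2.79 / 2.47 = 1.13 L/h

1.13 L/h


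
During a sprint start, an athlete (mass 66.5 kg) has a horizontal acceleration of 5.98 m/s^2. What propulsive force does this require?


Propulsive force = mass * acceleration
= 66.5 kg * 5.98 m/s^2
= 397.67 N

397.67 N


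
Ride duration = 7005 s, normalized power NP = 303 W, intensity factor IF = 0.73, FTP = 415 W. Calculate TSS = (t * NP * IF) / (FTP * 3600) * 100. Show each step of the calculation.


Numerator = 7005 * 303 * 0.73 = 1549435.95
Denominator = 415 * 3600 = 1494000
TSS = 1549435.95 / 1494000 * 100
= 103.71

103.71 TSS


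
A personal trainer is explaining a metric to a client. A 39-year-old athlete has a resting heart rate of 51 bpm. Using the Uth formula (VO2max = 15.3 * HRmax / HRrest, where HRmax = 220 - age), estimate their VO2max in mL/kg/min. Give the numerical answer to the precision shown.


HRmax = 220 - 39 = 181 bpm
Ratio = HRmax / HRrest = 181 / 51 = 3.549
VO2max = 15.3 * 3.549 = 54.3 mL/kg/min

54.3 mL/kg/min
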